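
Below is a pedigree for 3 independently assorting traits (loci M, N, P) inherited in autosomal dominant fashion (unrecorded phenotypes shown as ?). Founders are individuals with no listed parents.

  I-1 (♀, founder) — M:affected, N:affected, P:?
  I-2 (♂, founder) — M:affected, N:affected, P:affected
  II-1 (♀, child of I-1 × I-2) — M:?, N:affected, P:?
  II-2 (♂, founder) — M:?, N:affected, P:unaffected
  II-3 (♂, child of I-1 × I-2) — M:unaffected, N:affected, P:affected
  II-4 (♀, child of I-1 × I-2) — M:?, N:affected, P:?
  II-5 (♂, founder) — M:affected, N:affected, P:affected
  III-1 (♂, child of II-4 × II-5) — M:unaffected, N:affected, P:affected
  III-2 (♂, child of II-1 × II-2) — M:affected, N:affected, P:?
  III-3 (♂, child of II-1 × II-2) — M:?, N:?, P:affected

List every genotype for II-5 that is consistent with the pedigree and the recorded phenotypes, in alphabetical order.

II-5 ∈ {Mm NN PP, Mm NN Pp, Mm Nn PP, Mm Nn Pp}

M/I-1 aff ·: Mm
M/I-2 aff ·: Mm
M/II-1 ? I-1×I-2: mm|Mm|MM
M/II-2 ? ·: mm|Mm|MM
M/II-3 un I-1×I-2: mm
M/II-4 ? I-1×I-2: mm|Mm
M/II-5 aff ·: Mm
M/III-1 un II-4×II-5: mm
M/III-2 aff II-1×II-2: Mm|MM
M/III-3 ? II-1×II-2: mm|Mm|MM
⇒ M over [I-1,I-2,II-1,II-2,II-3,II-4,II-5,III-1,III-2,III-3]: 42 consistent
N/I-1 aff ·: Nn|NN
N/I-2 aff ·: Nn|NN
N/II-1 aff I-1×I-2: Nn|NN
N/II-2 aff ·: Nn|NN
N/II-3 aff I-1×I-2: Nn|NN
N/II-4 aff I-1×I-2: Nn|NN
N/II-5 aff ·: Nn|NN
N/III-1 aff II-4×II-5: Nn|NN
N/III-2 aff II-1×II-2: Nn|NN
N/III-3 ? II-1×II-2: nn|Nn|NN
⇒ N over [I-1,I-2,II-1,II-2,II-3,II-4,II-5,III-1,III-2,III-3]: 645 consistent
P/I-1 ? ·: pp|Pp|PP
P/I-2 aff ·: Pp|PP
P/II-1 ? I-1×I-2: Pp|PP
P/II-2 un ·: pp
P/II-3 aff I-1×I-2: Pp|PP
P/II-4 ? I-1×I-2: pp|Pp|PP
P/II-5 aff ·: Pp|PP
P/III-1 aff II-4×II-5: Pp|PP
P/III-2 ? II-1×II-2: pp|Pp
P/III-3 aff II-1×II-2: Pp
⇒ P over [I-1,I-2,II-1,II-2,II-3,II-4,II-5,III-1,III-2,III-3]: 161 consistent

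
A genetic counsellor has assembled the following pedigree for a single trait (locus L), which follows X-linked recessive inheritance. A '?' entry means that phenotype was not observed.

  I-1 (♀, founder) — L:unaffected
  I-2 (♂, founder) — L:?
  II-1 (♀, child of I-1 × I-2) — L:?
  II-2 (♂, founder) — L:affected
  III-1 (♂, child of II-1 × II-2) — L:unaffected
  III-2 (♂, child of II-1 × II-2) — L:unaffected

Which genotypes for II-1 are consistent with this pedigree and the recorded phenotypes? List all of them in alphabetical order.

L/I-1 un ·: X^LX^L|X^LX^l
L/I-2 ? ·: X^LY|X^lY
L/II-1 ? I-1×I-2: X^LX^L|X^LX^l
L/II-2 aff ·: X^lY
L/III-1 un II-1×II-2: X^LY
L/III-2 un II-1×II-2: X^LY
⇒ L over [I-1,I-2,II-1,II-2,III-1,III-2]: 5 consistent

II-1 ∈ {X^LX^L, X^LX^l}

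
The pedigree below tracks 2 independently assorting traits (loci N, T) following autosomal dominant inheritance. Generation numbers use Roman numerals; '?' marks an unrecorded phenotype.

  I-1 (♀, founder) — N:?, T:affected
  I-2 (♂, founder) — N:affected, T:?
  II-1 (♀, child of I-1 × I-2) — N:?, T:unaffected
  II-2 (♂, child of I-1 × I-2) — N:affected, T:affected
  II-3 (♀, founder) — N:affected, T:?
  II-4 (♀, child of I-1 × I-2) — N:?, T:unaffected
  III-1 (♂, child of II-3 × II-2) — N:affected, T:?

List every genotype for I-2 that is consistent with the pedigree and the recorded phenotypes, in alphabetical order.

N/I-1 ? ·: nn|Nn|NN
N/I-2 aff ·: Nn|NN
N/II-1 ? I-1×I-2: nn|Nn|NN
N/II-2 aff I-1×I-2: Nn|NN
N/II-3 aff ·: Nn|NN
N/II-4 ? I-1×I-2: nn|Nn|NN
N/III-1 aff II-3×II-2: Nn|NN
⇒ N over [I-1,I-2,II-1,II-2,II-3,II-4,III-1]: 142 consistent
T/I-1 aff ·: Tt
T/I-2 ? ·: tt|Tt
T/II-1 un I-1×I-2: tt
T/II-2 aff I-1×I-2: Tt|TT
T/II-3 ? ·: tt|Tt|TT
T/II-4 un I-1×I-2: tt
T/III-1 ? II-3×II-2: tt|Tt|TT
⇒ T over [I-1,I-2,II-1,II-2,II-3,II-4,III-1]: 18 consistent

I-2 ∈ {NN Tt, NN tt, Nn Tt, Nn tt}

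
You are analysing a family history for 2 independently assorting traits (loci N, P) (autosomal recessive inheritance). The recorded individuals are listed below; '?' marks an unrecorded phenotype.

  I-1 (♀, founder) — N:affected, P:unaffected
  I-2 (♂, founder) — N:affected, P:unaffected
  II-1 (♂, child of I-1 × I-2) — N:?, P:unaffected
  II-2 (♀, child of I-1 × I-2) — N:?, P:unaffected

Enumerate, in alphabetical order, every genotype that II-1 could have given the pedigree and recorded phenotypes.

N/I-1 aff ·: nn
N/I-2 aff ·: nn
N/II-1 ? I-1×I-2: nn
N/II-2 ? I-1×I-2: nn
⇒ N over [I-1,I-2,II-1,II-2]: 1 consistent
P/I-1 un ·: PP|Pp
P/I-2 un ·: PP|Pp
P/II-1 un I-1×I-2: PP|Pp
P/II-2 un I-1×I-2: PP|Pp
⇒ P over [I-1,I-2,II-1,II-2]: 13 consistent

II-1 ∈ {nn PP, nn Pp}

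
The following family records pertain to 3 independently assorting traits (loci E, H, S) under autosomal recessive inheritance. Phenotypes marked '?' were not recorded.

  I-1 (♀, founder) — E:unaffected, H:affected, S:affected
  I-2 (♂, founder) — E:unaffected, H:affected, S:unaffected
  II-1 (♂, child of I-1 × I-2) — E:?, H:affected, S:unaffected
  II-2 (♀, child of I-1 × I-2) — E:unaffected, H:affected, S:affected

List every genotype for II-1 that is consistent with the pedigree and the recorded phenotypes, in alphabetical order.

II-1 ∈ {EE hh Ss, Ee hh Ss, ee hh Ss}

E/I-1 un ·: EE|Ee
E/I-2 un ·: EE|Ee
E/II-1 ? I-1×I-2: EE|Ee|ee
E/II-2 un I-1×I-2: EE|Ee
⇒ E over [I-1,I-2,II-1,II-2]: 15 consistent
H/I-1 aff ·: hh
H/I-2 aff ·: hh
H/II-1 aff I-1×I-2: hh
H/II-2 aff I-1×I-2: hh
⇒ H over [I-1,I-2,II-1,II-2]: 1 consistent
S/I-1 aff ·: ss
S/I-2 un ·: Ss
S/II-1 un I-1×I-2: Ss
S/II-2 aff I-1×I-2: ss
⇒ S over [I-1,I-2,II-1,II-2]: 1 consistent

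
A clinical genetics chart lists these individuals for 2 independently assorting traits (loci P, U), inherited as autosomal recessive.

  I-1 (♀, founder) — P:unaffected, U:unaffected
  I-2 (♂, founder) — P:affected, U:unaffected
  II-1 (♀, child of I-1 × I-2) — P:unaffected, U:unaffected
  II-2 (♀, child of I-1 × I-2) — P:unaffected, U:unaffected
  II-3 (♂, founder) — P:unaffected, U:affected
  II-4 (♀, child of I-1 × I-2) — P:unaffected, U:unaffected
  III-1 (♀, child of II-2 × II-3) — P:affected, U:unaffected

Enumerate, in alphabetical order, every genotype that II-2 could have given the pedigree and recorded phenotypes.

II-2 ∈ {Pp UU, Pp Uu}

P/I-1 un ·: PP|Pp
P/I-2 aff ·: pp
P/II-1 un I-1×I-2: Pp
P/II-2 un I-1×I-2: Pp
P/II-3 un ·: Pp
P/II-4 un I-1×I-2: Pp
P/III-1 aff II-2×II-3: pp
⇒ P over [I-1,I-2,II-1,II-2,II-3,II-4,III-1]: 2 consistent
U/I-1 un ·: UU|Uu
U/I-2 un ·: UU|Uu
U/II-1 un I-1×I-2: UU|Uu
U/II-2 un I-1×I-2: UU|Uu
U/II-3 aff ·: uu
U/II-4 un I-1×I-2: UU|Uu
U/III-1 un II-2×II-3: Uu
⇒ U over [I-1,I-2,II-1,II-2,II-3,II-4,III-1]: 25 consistent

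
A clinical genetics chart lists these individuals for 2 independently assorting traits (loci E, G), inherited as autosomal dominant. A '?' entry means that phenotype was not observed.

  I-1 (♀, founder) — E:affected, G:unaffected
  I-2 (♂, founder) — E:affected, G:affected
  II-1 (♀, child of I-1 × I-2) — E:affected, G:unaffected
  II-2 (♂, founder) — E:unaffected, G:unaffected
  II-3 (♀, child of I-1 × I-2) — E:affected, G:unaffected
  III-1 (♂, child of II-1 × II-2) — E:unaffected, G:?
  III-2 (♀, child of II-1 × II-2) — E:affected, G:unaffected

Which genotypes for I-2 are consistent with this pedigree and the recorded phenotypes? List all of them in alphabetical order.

I-2 ∈ {EE Gg, Ee Gg}

E/I-1 aff ·: Ee|EE
E/I-2 aff ·: Ee|EE
E/II-1 aff I-1×I-2: Ee
E/II-2 un ·: ee
E/II-3 aff I-1×I-2: Ee|EE
E/III-1 un II-1×II-2: ee
E/III-2 aff II-1×II-2: Ee
⇒ E over [I-1,I-2,II-1,II-2,II-3,III-1,III-2]: 6 consistent
G/I-1 un ·: gg
G/I-2 aff ·: Gg
G/II-1 un I-1×I-2: gg
G/II-2 un ·: gg
G/II-3 un I-1×I-2: gg
G/III-1 ? II-1×II-2: gg
G/III-2 un II-1×II-2: gg
⇒ G over [I-1,I-2,II-1,II-2,II-3,III-1,III-2]: 1 consistent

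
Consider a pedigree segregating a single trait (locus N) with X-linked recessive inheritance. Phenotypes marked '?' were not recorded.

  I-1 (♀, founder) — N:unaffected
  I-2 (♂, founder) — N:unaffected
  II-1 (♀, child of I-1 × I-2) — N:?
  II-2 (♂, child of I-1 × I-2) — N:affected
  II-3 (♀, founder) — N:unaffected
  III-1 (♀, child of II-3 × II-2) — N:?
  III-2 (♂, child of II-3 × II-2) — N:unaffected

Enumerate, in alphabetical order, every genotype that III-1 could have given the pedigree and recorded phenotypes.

N/I-1 un ·: X^NX^n
N/I-2 un ·: X^NY
N/II-1 ? I-1×I-2: X^NX^N|X^NX^n
N/II-2 aff I-1×I-2: X^nY
N/II-3 un ·: X^NX^N|X^NX^n
N/III-1 ? II-3×II-2: X^NX^n|X^nX^n
N/III-2 un II-3×II-2: X^NY
⇒ N over [I-1,I-2,II-1,II-2,II-3,III-1,III-2]: 6 consistent

III-1 ∈ {X^NX^n, X^nX^n}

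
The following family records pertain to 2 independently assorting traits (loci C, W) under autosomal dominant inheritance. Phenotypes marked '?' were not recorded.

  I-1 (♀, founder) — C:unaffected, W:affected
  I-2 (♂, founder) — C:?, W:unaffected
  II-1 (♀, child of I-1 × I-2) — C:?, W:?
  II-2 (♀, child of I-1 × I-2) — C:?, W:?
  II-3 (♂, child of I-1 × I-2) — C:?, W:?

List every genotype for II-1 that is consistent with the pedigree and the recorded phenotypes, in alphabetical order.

C/I-1 un ·: cc
C/I-2 ? ·: cc|Cc|CC
C/II-1 ? I-1×I-2: cc|Cc
C/II-2 ? I-1×I-2: cc|Cc
C/II-3 ? I-1×I-2: cc|Cc
⇒ C over [I-1,I-2,II-1,II-2,II-3]: 10 consistent
W/I-1 aff ·: Ww|WW
W/I-2 un ·: ww
W/II-1 ? I-1×I-2: ww|Ww
W/II-2 ? I-1×I-2: ww|Ww
W/II-3 ? I-1×I-2: ww|Ww
⇒ W over [I-1,I-2,II-1,II-2,II-3]: 9 consistent

II-1 ∈ {Cc Ww, Cc ww, cc Ww, cc ww}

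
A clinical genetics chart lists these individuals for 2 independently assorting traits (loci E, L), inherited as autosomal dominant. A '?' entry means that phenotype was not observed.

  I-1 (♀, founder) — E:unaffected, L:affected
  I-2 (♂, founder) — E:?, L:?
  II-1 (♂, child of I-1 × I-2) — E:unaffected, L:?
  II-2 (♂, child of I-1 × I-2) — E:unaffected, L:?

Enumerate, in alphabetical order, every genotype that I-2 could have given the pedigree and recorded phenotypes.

I-2 ∈ {Ee LL, Ee Ll, Ee ll, ee LL, ee Ll, ee ll}

E/I-1 un ·: ee
E/I-2 ? ·: ee|Ee
E/II-1 un I-1×I-2: ee
E/II-2 un I-1×I-2: ee
⇒ E over [I-1,I-2,II-1,II-2]: 2 consistent
L/I-1 aff ·: Ll|LL
L/I-2 ? ·: ll|Ll|LL
L/II-1 ? I-1×I-2: ll|Ll|LL
L/II-2 ? I-1×I-2: ll|Ll|LL
⇒ L over [I-1,I-2,II-1,II-2]: 23 consistent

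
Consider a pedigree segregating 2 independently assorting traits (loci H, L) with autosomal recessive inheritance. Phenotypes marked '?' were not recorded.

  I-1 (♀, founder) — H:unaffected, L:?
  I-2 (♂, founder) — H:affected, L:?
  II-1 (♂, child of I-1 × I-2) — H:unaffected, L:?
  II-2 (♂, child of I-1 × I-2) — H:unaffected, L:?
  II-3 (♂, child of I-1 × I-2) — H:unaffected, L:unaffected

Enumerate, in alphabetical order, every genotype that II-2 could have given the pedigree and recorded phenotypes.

H/I-1 un ·: HH|Hh
H/I-2 aff ·: hh
H/II-1 un I-1×I-2: Hh
H/II-2 un I-1×I-2: Hh
H/II-3 un I-1×I-2: Hh
⇒ H over [I-1,I-2,II-1,II-2,II-3]: 2 consistent
L/I-1 ? ·: LL|Ll|ll
L/I-2 ? ·: LL|Ll|ll
L/II-1 ? I-1×I-2: LL|Ll|ll
L/II-2 ? I-1×I-2: LL|Ll|ll
L/II-3 un I-1×I-2: LL|Ll
⇒ L over [I-1,I-2,II-1,II-2,II-3]: 45 consistent

II-2 ∈ {Hh LL, Hh Ll, Hh ll}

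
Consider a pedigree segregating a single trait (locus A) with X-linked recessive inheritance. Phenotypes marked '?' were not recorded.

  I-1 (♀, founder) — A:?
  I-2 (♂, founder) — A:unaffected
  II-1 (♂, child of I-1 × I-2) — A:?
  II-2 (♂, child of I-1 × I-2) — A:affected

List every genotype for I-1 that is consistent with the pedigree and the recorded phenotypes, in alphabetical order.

I-1 ∈ {X^AX^a, X^aX^a}

A/I-1 ? ·: X^AX^a|X^aX^a
A/I-2 un ·: X^AY
A/II-1 ? I-1×I-2: X^AY|X^aY
A/II-2 aff I-1×I-2: X^aY
⇒ A over [I-1,I-2,II-1,II-2]: 3 consistent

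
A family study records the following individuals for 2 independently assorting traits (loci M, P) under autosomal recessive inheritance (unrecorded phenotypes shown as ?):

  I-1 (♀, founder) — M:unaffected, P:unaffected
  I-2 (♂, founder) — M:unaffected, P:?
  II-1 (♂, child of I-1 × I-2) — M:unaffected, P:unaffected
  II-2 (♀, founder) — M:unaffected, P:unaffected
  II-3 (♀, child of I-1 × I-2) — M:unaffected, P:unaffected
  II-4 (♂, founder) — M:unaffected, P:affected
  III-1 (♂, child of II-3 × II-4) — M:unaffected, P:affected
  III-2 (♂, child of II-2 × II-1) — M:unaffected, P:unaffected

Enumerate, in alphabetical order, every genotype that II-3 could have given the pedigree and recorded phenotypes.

M/I-1 un ·: MM|Mm
M/I-2 un ·: MM|Mm
M/II-1 un I-1×I-2: MM|Mm
M/II-2 un ·: MM|Mm
M/II-3 un I-1×I-2: MM|Mm
M/II-4 un ·: MM|Mm
M/III-1 un II-3×II-4: MM|Mm
M/III-2 un II-2×II-1: MM|Mm
⇒ M over [I-1,I-2,II-1,II-2,II-3,II-4,III-1,III-2]: 156 consistent
P/I-1 un ·: PP|Pp
P/I-2 ? ·: PP|Pp|pp
P/II-1 un I-1×I-2: PP|Pp
P/II-2 un ·: PP|Pp
P/II-3 un I-1×I-2: Pp
P/II-4 aff ·: pp
P/III-1 aff II-3×II-4: pp
P/III-2 un II-2×II-1: PP|Pp
⇒ P over [I-1,I-2,II-1,II-2,II-3,II-4,III-1,III-2]: 29 consistent

II-3 ∈ {MM Pp, Mm Pp}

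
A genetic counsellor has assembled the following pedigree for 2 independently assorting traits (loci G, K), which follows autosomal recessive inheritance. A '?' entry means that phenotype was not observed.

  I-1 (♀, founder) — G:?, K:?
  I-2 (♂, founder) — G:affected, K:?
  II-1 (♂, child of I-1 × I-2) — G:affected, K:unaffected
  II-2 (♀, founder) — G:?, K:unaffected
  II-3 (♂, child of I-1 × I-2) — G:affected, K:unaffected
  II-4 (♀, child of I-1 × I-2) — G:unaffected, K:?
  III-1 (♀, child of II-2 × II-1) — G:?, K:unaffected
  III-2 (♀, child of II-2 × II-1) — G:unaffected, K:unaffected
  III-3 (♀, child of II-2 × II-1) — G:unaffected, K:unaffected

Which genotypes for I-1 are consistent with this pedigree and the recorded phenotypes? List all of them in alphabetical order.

I-1 ∈ {Gg KK, Gg Kk, Gg kk}

G/I-1 ? ·: Gg
G/I-2 aff ·: gg
G/II-1 aff I-1×I-2: gg
G/II-2 ? ·: GG|Gg
G/II-3 aff I-1×I-2: gg
G/II-4 un I-1×I-2: Gg
G/III-1 ? II-2×II-1: Gg|gg
G/III-2 un II-2×II-1: Gg
G/III-3 un II-2×II-1: Gg
⇒ G over [I-1,I-2,II-1,II-2,II-3,II-4,III-1,III-2,III-3]: 3 consistent
K/I-1 ? ·: KK|Kk|kk
K/I-2 ? ·: KK|Kk|kk
K/II-1 un I-1×I-2: KK|Kk
K/II-2 un ·: KK|Kk
K/II-3 un I-1×I-2: KK|Kk
K/II-4 ? I-1×I-2: KK|Kk|kk
K/III-1 un II-2×II-1: KK|Kk
K/III-2 un II-2×II-1: KK|Kk
K/III-3 un II-2×II-1: KK|Kk
⇒ K over [I-1,I-2,II-1,II-2,II-3,II-4,III-1,III-2,III-3]: 455 consistent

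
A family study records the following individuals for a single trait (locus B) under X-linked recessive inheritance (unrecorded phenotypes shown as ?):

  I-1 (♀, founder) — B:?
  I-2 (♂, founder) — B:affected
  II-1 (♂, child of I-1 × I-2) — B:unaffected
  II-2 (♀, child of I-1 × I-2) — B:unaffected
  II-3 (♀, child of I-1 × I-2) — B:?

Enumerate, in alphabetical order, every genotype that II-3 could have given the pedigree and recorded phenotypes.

II-3 ∈ {X^BX^b, X^bX^b}

B/I-1 ? ·: X^BX^B|X^BX^b
B/I-2 aff ·: X^bY
B/II-1 un I-1×I-2: X^BY
B/II-2 un I-1×I-2: X^BX^b
B/II-3 ? I-1×I-2: X^BX^b|X^bX^b
⇒ B over [I-1,I-2,II-1,II-2,II-3]: 3 consistent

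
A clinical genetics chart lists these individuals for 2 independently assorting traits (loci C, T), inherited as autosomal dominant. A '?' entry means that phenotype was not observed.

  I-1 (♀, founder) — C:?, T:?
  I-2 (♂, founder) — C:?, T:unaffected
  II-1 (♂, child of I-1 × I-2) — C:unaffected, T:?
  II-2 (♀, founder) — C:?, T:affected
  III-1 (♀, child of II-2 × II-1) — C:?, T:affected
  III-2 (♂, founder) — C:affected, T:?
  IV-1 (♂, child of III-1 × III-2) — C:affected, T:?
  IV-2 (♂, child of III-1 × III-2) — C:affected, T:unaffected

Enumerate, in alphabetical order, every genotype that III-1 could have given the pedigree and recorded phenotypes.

III-1 ∈ {Cc Tt, cc Tt}

C/I-1 ? ·: cc|Cc
C/I-2 ? ·: cc|Cc
C/II-1 un I-1×I-2: cc
C/II-2 ? ·: cc|Cc|CC
C/III-1 ? II-2×II-1: cc|Cc
C/III-2 aff ·: Cc|CC
C/IV-1 aff III-1×III-2: Cc|CC
C/IV-2 aff III-1×III-2: Cc|CC
⇒ C over [I-1,I-2,II-1,II-2,III-1,III-2,IV-1,IV-2]: 80 consistent
T/I-1 ? ·: tt|Tt|TT
T/I-2 un ·: tt
T/II-1 ? I-1×I-2: tt|Tt
T/II-2 aff ·: Tt|TT
T/III-1 aff II-2×II-1: Tt
T/III-2 ? ·: tt|Tt
T/IV-1 ? III-1×III-2: tt|Tt|TT
T/IV-2 un III-1×III-2: tt
⇒ T over [I-1,I-2,II-1,II-2,III-1,III-2,IV-1,IV-2]: 40 consistent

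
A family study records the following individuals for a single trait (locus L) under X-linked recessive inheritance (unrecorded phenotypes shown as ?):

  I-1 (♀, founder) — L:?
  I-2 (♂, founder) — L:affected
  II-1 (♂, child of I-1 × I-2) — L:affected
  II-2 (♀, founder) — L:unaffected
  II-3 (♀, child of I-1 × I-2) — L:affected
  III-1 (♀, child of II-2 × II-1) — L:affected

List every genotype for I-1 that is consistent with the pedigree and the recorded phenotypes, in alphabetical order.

L/I-1 ? ·: X^LX^l|X^lX^l
L/I-2 aff ·: X^lY
L/II-1 aff I-1×I-2: X^lY
L/II-2 un ·: X^LX^l
L/II-3 aff I-1×I-2: X^lX^l
L/III-1 aff II-2×II-1: X^lX^l
⇒ L over [I-1,I-2,II-1,II-2,II-3,III-1]: 2 consistent

I-1 ∈ {X^LX^l, X^lX^l}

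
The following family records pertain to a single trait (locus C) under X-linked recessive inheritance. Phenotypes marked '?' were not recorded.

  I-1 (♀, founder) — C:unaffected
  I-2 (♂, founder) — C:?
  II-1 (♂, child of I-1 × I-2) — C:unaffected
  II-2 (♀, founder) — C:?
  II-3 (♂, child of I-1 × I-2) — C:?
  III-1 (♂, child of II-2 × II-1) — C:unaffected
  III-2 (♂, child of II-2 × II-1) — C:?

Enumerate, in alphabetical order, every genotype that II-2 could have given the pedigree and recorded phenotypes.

II-2 ∈ {X^CX^C, X^CX^c}

C/I-1 un ·: X^CX^C|X^CX^c
C/I-2 ? ·: X^CY|X^cY
C/II-1 un I-1×I-2: X^CY
C/II-2 ? ·: X^CX^C|X^CX^c
C/II-3 ? I-1×I-2: X^CY|X^cY
C/III-1 un II-2×II-1: X^CY
C/III-2 ? II-2×II-1: X^CY|X^cY
⇒ C over [I-1,I-2,II-1,II-2,II-3,III-1,III-2]: 18 consistent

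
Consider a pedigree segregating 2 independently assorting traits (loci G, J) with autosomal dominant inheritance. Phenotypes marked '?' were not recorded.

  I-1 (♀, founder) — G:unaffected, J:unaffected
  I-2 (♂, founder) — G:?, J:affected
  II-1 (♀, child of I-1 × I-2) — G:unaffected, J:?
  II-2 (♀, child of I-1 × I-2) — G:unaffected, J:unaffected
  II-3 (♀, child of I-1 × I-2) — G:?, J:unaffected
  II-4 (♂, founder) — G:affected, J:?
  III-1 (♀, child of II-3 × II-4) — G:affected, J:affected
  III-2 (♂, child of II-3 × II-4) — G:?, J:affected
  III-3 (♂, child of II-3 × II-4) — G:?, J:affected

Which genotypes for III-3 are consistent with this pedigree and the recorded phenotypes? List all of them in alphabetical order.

III-3 ∈ {GG Jj, Gg Jj, gg Jj}

G/I-1 un ·: gg
G/I-2 ? ·: gg|Gg
G/II-1 un I-1×I-2: gg
G/II-2 un I-1×I-2: gg
G/II-3 ? I-1×I-2: gg|Gg
G/II-4 aff ·: Gg|GG
G/III-1 aff II-3×II-4: Gg|GG
G/III-2 ? II-3×II-4: gg|Gg|GG
G/III-3 ? II-3×II-4: gg|Gg|GG
⇒ G over [I-1,I-2,II-1,II-2,II-3,II-4,III-1,III-2,III-3]: 36 consistent
J/I-1 un ·: jj
J/I-2 aff ·: Jj
J/II-1 ? I-1×I-2: jj|Jj
J/II-2 un I-1×I-2: jj
J/II-3 un I-1×I-2: jj
J/II-4 ? ·: Jj|JJ
J/III-1 aff II-3×II-4: Jj
J/III-2 aff II-3×II-4: Jj
J/III-3 aff II-3×II-4: Jj
⇒ J over [I-1,I-2,II-1,II-2,II-3,II-4,III-1,III-2,III-3]: 4 consistent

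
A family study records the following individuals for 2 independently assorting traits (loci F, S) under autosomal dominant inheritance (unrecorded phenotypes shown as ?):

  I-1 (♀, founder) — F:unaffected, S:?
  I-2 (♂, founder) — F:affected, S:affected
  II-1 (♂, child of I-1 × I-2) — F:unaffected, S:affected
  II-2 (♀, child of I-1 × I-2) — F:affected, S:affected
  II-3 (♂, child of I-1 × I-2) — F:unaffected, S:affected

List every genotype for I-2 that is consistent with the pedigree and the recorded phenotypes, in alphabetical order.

I-2 ∈ {Ff SS, Ff Ss}

F/I-1 un ·: ff
F/I-2 aff ·: Ff
F/II-1 un I-1×I-2: ff
F/II-2 aff I-1×I-2: Ff
F/II-3 un I-1×I-2: ff
⇒ F over [I-1,I-2,II-1,II-2,II-3]: 1 consistent
S/I-1 ? ·: ss|Ss|SS
S/I-2 aff ·: Ss|SS
S/II-1 aff I-1×I-2: Ss|SS
S/II-2 aff I-1×I-2: Ss|SS
S/II-3 aff I-1×I-2: Ss|SS
⇒ S over [I-1,I-2,II-1,II-2,II-3]: 27 consistent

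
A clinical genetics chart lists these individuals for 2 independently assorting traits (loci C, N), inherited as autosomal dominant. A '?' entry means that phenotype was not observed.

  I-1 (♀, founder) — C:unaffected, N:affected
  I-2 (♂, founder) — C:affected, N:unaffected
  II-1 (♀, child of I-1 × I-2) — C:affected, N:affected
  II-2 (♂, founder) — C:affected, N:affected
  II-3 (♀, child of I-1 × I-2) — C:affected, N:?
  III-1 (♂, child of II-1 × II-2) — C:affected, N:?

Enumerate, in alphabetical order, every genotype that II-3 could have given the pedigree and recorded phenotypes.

II-3 ∈ {Cc Nn, Cc nn}

C/I-1 un ·: cc
C/I-2 aff ·: Cc|CC
C/II-1 aff I-1×I-2: Cc
C/II-2 aff ·: Cc|CC
C/II-3 aff I-1×I-2: Cc
C/III-1 aff II-1×II-2: Cc|CC
⇒ C over [I-1,I-2,II-1,II-2,II-3,III-1]: 8 consistent
N/I-1 aff ·: Nn|NN
N/I-2 un ·: nn
N/II-1 aff I-1×I-2: Nn
N/II-2 aff ·: Nn|NN
N/II-3 ? I-1×I-2: nn|Nn
N/III-1 ? II-1×II-2: nn|Nn|NN
⇒ N over [I-1,I-2,II-1,II-2,II-3,III-1]: 15 consistent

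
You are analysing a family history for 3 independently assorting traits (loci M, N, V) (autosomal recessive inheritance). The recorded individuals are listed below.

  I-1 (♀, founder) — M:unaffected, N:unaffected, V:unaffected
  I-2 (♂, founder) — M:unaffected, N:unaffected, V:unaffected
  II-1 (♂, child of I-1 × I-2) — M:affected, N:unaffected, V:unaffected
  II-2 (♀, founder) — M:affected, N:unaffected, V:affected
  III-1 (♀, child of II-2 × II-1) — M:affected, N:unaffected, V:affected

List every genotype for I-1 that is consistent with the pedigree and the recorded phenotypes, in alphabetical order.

M/I-1 un ·: Mm
M/I-2 un ·: Mm
M/II-1 aff I-1×I-2: mm
M/II-2 aff ·: mm
M/III-1 aff II-2×II-1: mm
⇒ M over [I-1,I-2,II-1,II-2,III-1]: 1 consistent
N/I-1 un ·: NN|Nn
N/I-2 un ·: NN|Nn
N/II-1 un I-1×I-2: NN|Nn
N/II-2 un ·: NN|Nn
N/III-1 un II-2×II-1: NN|Nn
⇒ N over [I-1,I-2,II-1,II-2,III-1]: 24 consistent
V/I-1 un ·: VV|Vv
V/I-2 un ·: VV|Vv
V/II-1 un I-1×I-2: Vv
V/II-2 aff ·: vv
V/III-1 aff II-2×II-1: vv
⇒ V over [I-1,I-2,II-1,II-2,III-1]: 3 consistent

I-1 ∈ {Mm NN VV, Mm NN Vv, Mm Nn VV, Mm Nn Vv}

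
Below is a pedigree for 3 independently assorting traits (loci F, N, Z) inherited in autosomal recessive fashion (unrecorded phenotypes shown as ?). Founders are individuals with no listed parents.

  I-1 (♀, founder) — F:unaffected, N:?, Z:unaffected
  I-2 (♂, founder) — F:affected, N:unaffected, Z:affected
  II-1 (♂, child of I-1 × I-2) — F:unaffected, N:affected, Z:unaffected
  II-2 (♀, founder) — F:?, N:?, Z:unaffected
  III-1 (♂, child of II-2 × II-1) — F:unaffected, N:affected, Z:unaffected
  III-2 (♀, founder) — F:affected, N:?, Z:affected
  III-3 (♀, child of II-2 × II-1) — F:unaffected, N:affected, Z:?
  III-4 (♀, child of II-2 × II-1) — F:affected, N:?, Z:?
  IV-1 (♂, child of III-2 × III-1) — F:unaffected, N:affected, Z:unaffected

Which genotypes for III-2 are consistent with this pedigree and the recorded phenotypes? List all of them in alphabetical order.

F/I-1 un ·: FF|Ff
F/I-2 aff ·: ff
F/II-1 un I-1×I-2: Ff
F/II-2 ? ·: Ff|ff
F/III-1 un II-2×II-1: FF|Ff
F/III-2 aff ·: ff
F/III-3 un II-2×II-1: FF|Ff
F/III-4 aff II-2×II-1: ff
F/IV-1 un III-2×III-1: Ff
⇒ F over [I-1,I-2,II-1,II-2,III-1,III-2,III-3,III-4,IV-1]: 10 consistent
N/I-1 ? ·: Nn|nn
N/I-2 un ·: Nn
N/II-1 aff I-1×I-2: nn
N/II-2 ? ·: Nn|nn
N/III-1 aff II-2×II-1: nn
N/III-2 ? ·: Nn|nn
N/III-3 aff II-2×II-1: nn
N/III-4 ? II-2×II-1: Nn|nn
N/IV-1 aff III-2×III-1: nn
⇒ N over [I-1,I-2,II-1,II-2,III-1,III-2,III-3,III-4,IV-1]: 12 consistent
Z/I-1 un ·: ZZ|Zz
Z/I-2 aff ·: zz
Z/II-1 un I-1×I-2: Zz
Z/II-2 un ·: ZZ|Zz
Z/III-1 un II-2×II-1: ZZ|Zz
Z/III-2 aff ·: zz
Z/III-3 ? II-2×II-1: ZZ|Zz|zz
Z/III-4 ? II-2×II-1: ZZ|Zz|zz
Z/IV-1 un III-2×III-1: Zz
⇒ Z over [I-1,I-2,II-1,II-2,III-1,III-2,III-3,III-4,IV-1]: 52 consistent

III-2 ∈ {ff Nn zz, ff nn zz}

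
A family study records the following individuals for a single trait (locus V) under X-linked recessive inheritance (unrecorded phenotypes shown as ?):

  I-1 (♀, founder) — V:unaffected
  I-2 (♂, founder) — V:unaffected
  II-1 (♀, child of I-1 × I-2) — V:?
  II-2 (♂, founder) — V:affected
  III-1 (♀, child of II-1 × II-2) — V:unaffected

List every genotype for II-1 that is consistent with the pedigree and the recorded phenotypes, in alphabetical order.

V/I-1 un ·: X^VX^V|X^VX^v
V/I-2 un ·: X^VY
V/II-1 ? I-1×I-2: X^VX^V|X^VX^v
V/II-2 aff ·: X^vY
V/III-1 un II-1×II-2: X^VX^v
⇒ V over [I-1,I-2,II-1,II-2,III-1]: 3 consistent

II-1 ∈ {X^VX^V, X^VX^v}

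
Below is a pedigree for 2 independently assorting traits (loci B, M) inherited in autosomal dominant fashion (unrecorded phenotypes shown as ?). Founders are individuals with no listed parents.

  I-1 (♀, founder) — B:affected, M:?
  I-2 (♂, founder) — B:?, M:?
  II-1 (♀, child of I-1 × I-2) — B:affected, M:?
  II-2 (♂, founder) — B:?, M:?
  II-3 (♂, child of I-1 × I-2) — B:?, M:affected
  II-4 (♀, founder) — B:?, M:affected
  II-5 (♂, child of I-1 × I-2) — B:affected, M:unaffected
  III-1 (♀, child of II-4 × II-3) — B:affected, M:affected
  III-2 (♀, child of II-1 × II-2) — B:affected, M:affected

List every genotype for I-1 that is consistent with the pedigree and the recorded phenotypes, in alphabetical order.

B/I-1 aff ·: Bb|BB
B/I-2 ? ·: bb|Bb|BB
B/II-1 aff I-1×I-2: Bb|BB
B/II-2 ? ·: bb|Bb|BB
B/II-3 ? I-1×I-2: bb|Bb|BB
B/II-4 ? ·: bb|Bb|BB
B/II-5 aff I-1×I-2: Bb|BB
B/III-1 aff II-4×II-3: Bb|BB
B/III-2 aff II-1×II-2: Bb|BB
⇒ B over [I-1,I-2,II-1,II-2,II-3,II-4,II-5,III-1,III-2]: 598 consistent
M/I-1 ? ·: mm|Mm
M/I-2 ? ·: mm|Mm
M/II-1 ? I-1×I-2: mm|Mm|MM
M/II-2 ? ·: mm|Mm|MM
M/II-3 aff I-1×I-2: Mm|MM
M/II-4 aff ·: Mm|MM
M/II-5 un I-1×I-2: mm
M/III-1 aff II-4×II-3: Mm|MM
M/III-2 aff II-1×II-2: Mm|MM
⇒ M over [I-1,I-2,II-1,II-2,II-3,II-4,II-5,III-1,III-2]: 133 consistent

I-1 ∈ {BB Mm, BB mm, Bb Mm, Bb mm}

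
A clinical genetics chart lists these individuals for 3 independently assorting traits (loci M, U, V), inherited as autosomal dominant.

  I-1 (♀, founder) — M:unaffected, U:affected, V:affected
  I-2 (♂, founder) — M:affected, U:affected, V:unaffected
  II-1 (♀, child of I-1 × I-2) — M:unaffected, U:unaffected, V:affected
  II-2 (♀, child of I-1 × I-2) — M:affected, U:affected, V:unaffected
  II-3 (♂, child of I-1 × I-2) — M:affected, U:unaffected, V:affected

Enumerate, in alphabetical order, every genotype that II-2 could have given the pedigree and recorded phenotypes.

M/I-1 un ·: mm
M/I-2 aff ·: Mm
M/II-1 un I-1×I-2: mm
M/II-2 aff I-1×I-2: Mm
M/II-3 aff I-1×I-2: Mm
⇒ M over [I-1,I-2,II-1,II-2,II-3]: 1 consistent
U/I-1 aff ·: Uu
U/I-2 aff ·: Uu
U/II-1 un I-1×I-2: uu
U/II-2 aff I-1×I-2: Uu|UU
U/II-3 un I-1×I-2: uu
⇒ U over [I-1,I-2,II-1,II-2,II-3]: 2 consistent
V/I-1 aff ·: Vv
V/I-2 un ·: vv
V/II-1 aff I-1×I-2: Vv
V/II-2 un I-1×I-2: vv
V/II-3 aff I-1×I-2: Vv
⇒ V over [I-1,I-2,II-1,II-2,II-3]: 1 consistent

II-2 ∈ {Mm UU vv, Mm Uu vv}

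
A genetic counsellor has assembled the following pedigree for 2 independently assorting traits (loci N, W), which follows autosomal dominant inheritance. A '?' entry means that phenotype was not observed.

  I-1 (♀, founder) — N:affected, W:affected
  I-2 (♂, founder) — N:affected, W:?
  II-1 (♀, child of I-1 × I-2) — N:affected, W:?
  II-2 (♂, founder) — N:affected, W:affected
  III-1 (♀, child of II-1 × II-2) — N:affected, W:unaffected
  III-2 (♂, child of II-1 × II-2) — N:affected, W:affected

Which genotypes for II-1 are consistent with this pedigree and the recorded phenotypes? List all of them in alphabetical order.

II-1 ∈ {NN Ww, NN ww, Nn Ww, Nn ww}

N/I-1 aff ·: Nn|NN
N/I-2 aff ·: Nn|NN
N/II-1 aff I-1×I-2: Nn|NN
N/II-2 aff ·: Nn|NN
N/III-1 aff II-1×II-2: Nn|NN
N/III-2 aff II-1×II-2: Nn|NN
⇒ N over [I-1,I-2,II-1,II-2,III-1,III-2]: 44 consistent
W/I-1 aff ·: Ww|WW
W/I-2 ? ·: ww|Ww|WW
W/II-1 ? I-1×I-2: ww|Ww
W/II-2 aff ·: Ww
W/III-1 un II-1×II-2: ww
W/III-2 aff II-1×II-2: Ww|WW
⇒ W over [I-1,I-2,II-1,II-2,III-1,III-2]: 12 consistent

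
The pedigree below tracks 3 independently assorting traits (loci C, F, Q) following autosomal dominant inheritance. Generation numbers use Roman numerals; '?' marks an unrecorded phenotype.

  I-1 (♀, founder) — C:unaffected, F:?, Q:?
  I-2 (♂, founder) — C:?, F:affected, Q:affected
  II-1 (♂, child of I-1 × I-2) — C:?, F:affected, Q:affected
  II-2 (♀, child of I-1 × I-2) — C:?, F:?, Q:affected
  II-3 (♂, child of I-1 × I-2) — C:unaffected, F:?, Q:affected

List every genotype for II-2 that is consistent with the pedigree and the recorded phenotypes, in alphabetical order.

II-2 ∈ {Cc FF QQ, Cc FF Qq, Cc Ff QQ, Cc Ff Qq, Cc ff QQ, Cc ff Qq, cc FF QQ, cc FF Qq, cc Ff QQ, cc Ff Qq, cc ff QQ, cc ff Qq}

C/I-1 un ·: cc
C/I-2 ? ·: cc|Cc
C/II-1 ? I-1×I-2: cc|Cc
C/II-2 ? I-1×I-2: cc|Cc
C/II-3 un I-1×I-2: cc
⇒ C over [I-1,I-2,II-1,II-2,II-3]: 5 consistent
F/I-1 ? ·: ff|Ff|FF
F/I-2 aff ·: Ff|FF
F/II-1 aff I-1×I-2: Ff|FF
F/II-2 ? I-1×I-2: ff|Ff|FF
F/II-3 ? I-1×I-2: ff|Ff|FF
⇒ F over [I-1,I-2,II-1,II-2,II-3]: 40 consistent
Q/I-1 ? ·: qq|Qq|QQ
Q/I-2 aff ·: Qq|QQ
Q/II-1 aff I-1×I-2: Qq|QQ
Q/II-2 aff I-1×I-2: Qq|QQ
Q/II-3 aff I-1×I-2: Qq|QQ
⇒ Q over [I-1,I-2,II-1,II-2,II-3]: 27 consistent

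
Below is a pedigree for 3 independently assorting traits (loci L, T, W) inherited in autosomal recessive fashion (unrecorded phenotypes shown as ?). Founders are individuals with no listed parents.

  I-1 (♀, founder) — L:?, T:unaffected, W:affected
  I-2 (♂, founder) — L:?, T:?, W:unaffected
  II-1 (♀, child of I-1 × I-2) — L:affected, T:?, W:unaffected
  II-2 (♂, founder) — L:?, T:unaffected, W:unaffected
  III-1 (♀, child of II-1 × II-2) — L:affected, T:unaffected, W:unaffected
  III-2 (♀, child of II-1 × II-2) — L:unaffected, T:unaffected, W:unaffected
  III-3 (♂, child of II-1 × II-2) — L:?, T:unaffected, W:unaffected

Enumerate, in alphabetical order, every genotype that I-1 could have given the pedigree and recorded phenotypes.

I-1 ∈ {Ll TT ww, Ll Tt ww, ll TT ww, ll Tt ww}

L/I-1 ? ·: Ll|ll
L/I-2 ? ·: Ll|ll
L/II-1 aff I-1×I-2: ll
L/II-2 ? ·: Ll
L/III-1 aff II-1×II-2: ll
L/III-2 un II-1×II-2: Ll
L/III-3 ? II-1×II-2: Ll|ll
⇒ L over [I-1,I-2,II-1,II-2,III-1,III-2,III-3]: 8 consistent
T/I-1 un ·: TT|Tt
T/I-2 ? ·: TT|Tt|tt
T/II-1 ? I-1×I-2: TT|Tt|tt
T/II-2 un ·: TT|Tt
T/III-1 un II-1×II-2: TT|Tt
T/III-2 un II-1×II-2: TT|Tt
T/III-3 un II-1×II-2: TT|Tt
⇒ T over [I-1,I-2,II-1,II-2,III-1,III-2,III-3]: 120 consistent
W/I-1 aff ·: ww
W/I-2 un ·: WW|Ww
W/II-1 un I-1×I-2: Ww
W/II-2 un ·: WW|Ww
W/III-1 un II-1×II-2: WW|Ww
W/III-2 un II-1×II-2: WW|Ww
W/III-3 un II-1×II-2: WW|Ww
⇒ W over [I-1,I-2,II-1,II-2,III-1,III-2,III-3]: 32 consistent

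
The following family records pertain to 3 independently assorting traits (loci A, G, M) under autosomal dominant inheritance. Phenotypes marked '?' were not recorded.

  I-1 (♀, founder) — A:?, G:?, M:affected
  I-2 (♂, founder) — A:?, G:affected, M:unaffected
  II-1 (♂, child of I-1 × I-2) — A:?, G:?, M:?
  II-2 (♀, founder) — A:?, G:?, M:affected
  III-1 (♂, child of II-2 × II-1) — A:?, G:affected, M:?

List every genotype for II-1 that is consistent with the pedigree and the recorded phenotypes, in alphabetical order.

II-1 ∈ {AA GG Mm, AA GG mm, AA Gg Mm, AA Gg mm, AA gg Mm, AA gg mm, Aa GG Mm, Aa GG mm, Aa Gg Mm, Aa Gg mm, Aa gg Mm, Aa gg mm, aa GG Mm, aa GG mm, aa Gg Mm, aa Gg mm, aa gg Mm, aa gg mm}

A/I-1 ? ·: aa|Aa|AA
A/I-2 ? ·: aa|Aa|AA
A/II-1 ? I-1×I-2: aa|Aa|AA
A/II-2 ? ·: aa|Aa|AA
A/III-1 ? II-2×II-1: aa|Aa|AA
⇒ A over [I-1,I-2,II-1,II-2,III-1]: 81 consistent
G/I-1 ? ·: gg|Gg|GG
G/I-2 aff ·: Gg|GG
G/II-1 ? I-1×I-2: gg|Gg|GG
G/II-2 ? ·: gg|Gg|GG
G/III-1 aff II-2×II-1: Gg|GG
⇒ G over [I-1,I-2,II-1,II-2,III-1]: 45 consistent
M/I-1 aff ·: Mm|MM
M/I-2 un ·: mm
M/II-1 ? I-1×I-2: mm|Mm
M/II-2 aff ·: Mm|MM
M/III-1 ? II-2×II-1: mm|Mm|MM
⇒ M over [I-1,I-2,II-1,II-2,III-1]: 13 consistent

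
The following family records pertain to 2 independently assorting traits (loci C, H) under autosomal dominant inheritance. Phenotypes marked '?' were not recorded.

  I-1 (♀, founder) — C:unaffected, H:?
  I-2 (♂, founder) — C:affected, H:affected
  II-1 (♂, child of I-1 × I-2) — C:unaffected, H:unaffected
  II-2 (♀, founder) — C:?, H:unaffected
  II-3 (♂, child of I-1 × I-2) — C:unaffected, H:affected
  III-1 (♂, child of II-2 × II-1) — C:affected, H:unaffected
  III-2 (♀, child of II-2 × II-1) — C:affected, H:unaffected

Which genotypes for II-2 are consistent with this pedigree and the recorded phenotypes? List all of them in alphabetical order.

II-2 ∈ {CC hh, Cc hh}

C/I-1 un ·: cc
C/I-2 aff ·: Cc
C/II-1 un I-1×I-2: cc
C/II-2 ? ·: Cc|CC
C/II-3 un I-1×I-2: cc
C/III-1 aff II-2×II-1: Cc
C/III-2 aff II-2×II-1: Cc
⇒ C over [I-1,I-2,II-1,II-2,II-3,III-1,III-2]: 2 consistent
H/I-1 ? ·: hh|Hh
H/I-2 aff ·: Hh
H/II-1 un I-1×I-2: hh
H/II-2 un ·: hh
H/II-3 aff I-1×I-2: Hh|HH
H/III-1 un II-2×II-1: hh
H/III-2 un II-2×II-1: hh
⇒ H over [I-1,I-2,II-1,II-2,II-3,III-1,III-2]: 3 consistent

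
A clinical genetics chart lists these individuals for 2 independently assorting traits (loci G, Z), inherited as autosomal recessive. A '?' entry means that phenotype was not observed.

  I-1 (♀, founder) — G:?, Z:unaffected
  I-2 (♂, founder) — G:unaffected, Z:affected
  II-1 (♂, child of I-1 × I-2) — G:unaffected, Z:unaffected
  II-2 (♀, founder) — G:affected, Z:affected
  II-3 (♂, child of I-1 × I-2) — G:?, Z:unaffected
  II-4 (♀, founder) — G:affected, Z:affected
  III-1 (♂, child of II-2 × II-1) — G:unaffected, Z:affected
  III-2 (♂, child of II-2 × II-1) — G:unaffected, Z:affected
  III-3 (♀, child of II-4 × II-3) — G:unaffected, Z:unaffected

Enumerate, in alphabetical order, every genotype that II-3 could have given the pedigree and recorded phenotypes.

G/I-1 ? ·: GG|Gg|gg
G/I-2 un ·: GG|Gg
G/II-1 un I-1×I-2: GG|Gg
G/II-2 aff ·: gg
G/II-3 ? I-1×I-2: GG|Gg
G/II-4 aff ·: gg
G/III-1 un II-2×II-1: Gg
G/III-2 un II-2×II-1: Gg
G/III-3 un II-4×II-3: Gg
⇒ G over [I-1,I-2,II-1,II-2,II-3,II-4,III-1,III-2,III-3]: 15 consistent
Z/I-1 un ·: ZZ|Zz
Z/I-2 aff ·: zz
Z/II-1 un I-1×I-2: Zz
Z/II-2 aff ·: zz
Z/II-3 un I-1×I-2: Zz
Z/II-4 aff ·: zz
Z/III-1 aff II-2×II-1: zz
Z/III-2 aff II-2×II-1: zz
Z/III-3 un II-4×II-3: Zz
⇒ Z over [I-1,I-2,II-1,II-2,II-3,II-4,III-1,III-2,III-3]: 2 consistent

II-3 ∈ {GG Zz, Gg Zz}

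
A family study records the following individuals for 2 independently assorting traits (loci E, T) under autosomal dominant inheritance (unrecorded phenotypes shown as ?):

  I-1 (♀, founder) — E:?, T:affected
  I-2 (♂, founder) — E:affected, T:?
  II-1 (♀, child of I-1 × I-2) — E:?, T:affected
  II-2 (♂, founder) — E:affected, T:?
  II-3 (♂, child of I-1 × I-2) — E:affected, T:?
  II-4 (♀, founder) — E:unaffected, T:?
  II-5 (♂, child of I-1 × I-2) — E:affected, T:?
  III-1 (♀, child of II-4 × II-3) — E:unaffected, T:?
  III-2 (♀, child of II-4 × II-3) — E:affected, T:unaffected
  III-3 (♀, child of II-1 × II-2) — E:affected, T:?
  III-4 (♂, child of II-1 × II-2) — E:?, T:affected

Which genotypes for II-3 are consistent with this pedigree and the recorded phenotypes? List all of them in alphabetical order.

II-3 ∈ {Ee Tt, Ee tt}

E/I-1 ? ·: ee|Ee|EE
E/I-2 aff ·: Ee|EE
E/II-1 ? I-1×I-2: ee|Ee|EE
E/II-2 aff ·: Ee|EE
E/II-3 aff I-1×I-2: Ee
E/II-4 un ·: ee
E/II-5 aff I-1×I-2: Ee|EE
E/III-1 un II-4×II-3: ee
E/III-2 aff II-4×II-3: Ee
E/III-3 aff II-1×II-2: Ee|EE
E/III-4 ? II-1×II-2: ee|Ee|EE
⇒ E over [I-1,I-2,II-1,II-2,II-3,II-4,II-5,III-1,III-2,III-3,III-4]: 119 consistent
T/I-1 aff ·: Tt|TT
T/I-2 ? ·: tt|Tt|TT
T/II-1 aff I-1×I-2: Tt|TT
T/II-2 ? ·: tt|Tt|TT
T/II-3 ? I-1×I-2: tt|Tt
T/II-4 ? ·: tt|Tt
T/II-5 ? I-1×I-2: tt|Tt|TT
T/III-1 ? II-4×II-3: tt|Tt|TT
T/III-2 un II-4×II-3: tt
T/III-3 ? II-1×II-2: tt|Tt|TT
T/III-4 aff II-1×II-2: Tt|TT
⇒ T over [I-1,I-2,II-1,II-2,II-3,II-4,II-5,III-1,III-2,III-3,III-4]: 1044 consistent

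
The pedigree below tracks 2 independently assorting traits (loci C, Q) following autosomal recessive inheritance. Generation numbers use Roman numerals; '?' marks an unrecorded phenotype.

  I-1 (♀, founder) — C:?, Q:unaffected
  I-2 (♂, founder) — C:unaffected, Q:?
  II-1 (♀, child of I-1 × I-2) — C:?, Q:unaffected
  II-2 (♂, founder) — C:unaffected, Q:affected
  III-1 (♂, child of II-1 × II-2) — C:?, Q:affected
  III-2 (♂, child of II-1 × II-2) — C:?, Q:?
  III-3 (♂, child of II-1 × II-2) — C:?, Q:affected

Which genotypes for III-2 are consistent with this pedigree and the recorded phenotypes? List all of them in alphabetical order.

III-2 ∈ {CC Qq, CC qq, Cc Qq, Cc qq, cc Qq, cc qq}

C/I-1 ? ·: CC|Cc|cc
C/I-2 un ·: CC|Cc
C/II-1 ? I-1×I-2: CC|Cc|cc
C/II-2 un ·: CC|Cc
C/III-1 ? II-1×II-2: CC|Cc|cc
C/III-2 ? II-1×II-2: CC|Cc|cc
C/III-3 ? II-1×II-2: CC|Cc|cc
⇒ C over [I-1,I-2,II-1,II-2,III-1,III-2,III-3]: 229 consistent
Q/I-1 un ·: QQ|Qq
Q/I-2 ? ·: QQ|Qq|qq
Q/II-1 un I-1×I-2: Qq
Q/II-2 aff ·: qq
Q/III-1 aff II-1×II-2: qq
Q/III-2 ? II-1×II-2: Qq|qq
Q/III-3 aff II-1×II-2: qq
⇒ Q over [I-1,I-2,II-1,II-2,III-1,III-2,III-3]: 10 consistent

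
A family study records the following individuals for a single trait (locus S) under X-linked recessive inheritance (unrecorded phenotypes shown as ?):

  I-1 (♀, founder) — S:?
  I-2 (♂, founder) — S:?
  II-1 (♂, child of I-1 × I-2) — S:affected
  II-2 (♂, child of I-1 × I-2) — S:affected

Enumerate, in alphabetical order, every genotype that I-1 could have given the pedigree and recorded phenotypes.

S/I-1 ? ·: X^SX^s|X^sX^s
S/I-2 ? ·: X^SY|X^sY
S/II-1 aff I-1×I-2: X^sY
S/II-2 aff I-1×I-2: X^sY
⇒ S over [I-1,I-2,II-1,II-2]: 4 consistent

I-1 ∈ {X^SX^s, X^sX^s}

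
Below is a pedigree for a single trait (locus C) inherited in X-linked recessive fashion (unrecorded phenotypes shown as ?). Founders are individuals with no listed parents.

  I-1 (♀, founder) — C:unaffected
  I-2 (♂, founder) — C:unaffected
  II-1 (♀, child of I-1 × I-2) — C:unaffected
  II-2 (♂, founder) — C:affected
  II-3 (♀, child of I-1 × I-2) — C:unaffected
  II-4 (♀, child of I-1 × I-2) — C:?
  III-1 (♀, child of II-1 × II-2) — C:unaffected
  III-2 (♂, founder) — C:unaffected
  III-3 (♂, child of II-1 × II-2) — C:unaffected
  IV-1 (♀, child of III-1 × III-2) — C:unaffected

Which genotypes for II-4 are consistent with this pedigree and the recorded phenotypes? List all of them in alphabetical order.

II-4 ∈ {X^CX^C, X^CX^c}

C/I-1 un ·: X^CX^C|X^CX^c
C/I-2 un ·: X^CY
C/II-1 un I-1×I-2: X^CX^C|X^CX^c
C/II-2 aff ·: X^cY
C/II-3 un I-1×I-2: X^CX^C|X^CX^c
C/II-4 ? I-1×I-2: X^CX^C|X^CX^c
C/III-1 un II-1×II-2: X^CX^c
C/III-2 un ·: X^CY
C/III-3 un II-1×II-2: X^CY
C/IV-1 un III-1×III-2: X^CX^C|X^CX^c
⇒ C over [I-1,I-2,II-1,II-2,II-3,II-4,III-1,III-2,III-3,IV-1]: 18 consistent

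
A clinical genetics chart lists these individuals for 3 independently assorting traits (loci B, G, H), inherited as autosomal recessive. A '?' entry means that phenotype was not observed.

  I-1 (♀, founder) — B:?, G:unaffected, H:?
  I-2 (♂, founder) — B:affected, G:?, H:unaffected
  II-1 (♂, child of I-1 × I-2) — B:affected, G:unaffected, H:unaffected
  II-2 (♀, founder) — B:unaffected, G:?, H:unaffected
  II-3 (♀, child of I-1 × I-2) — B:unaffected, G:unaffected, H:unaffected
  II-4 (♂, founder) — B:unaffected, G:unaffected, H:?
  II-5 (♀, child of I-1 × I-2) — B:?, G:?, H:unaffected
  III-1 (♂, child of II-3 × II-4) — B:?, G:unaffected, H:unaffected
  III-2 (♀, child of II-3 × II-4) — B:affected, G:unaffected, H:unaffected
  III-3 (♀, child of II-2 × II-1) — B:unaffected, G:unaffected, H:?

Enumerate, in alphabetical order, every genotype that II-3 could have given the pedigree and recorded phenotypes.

II-3 ∈ {Bb GG HH, Bb GG Hh, Bb Gg HH, Bb Gg Hh}

B/I-1 ? ·: Bb
B/I-2 aff ·: bb
B/II-1 aff I-1×I-2: bb
B/II-2 un ·: BB|Bb
B/II-3 un I-1×I-2: Bb
B/II-4 un ·: Bb
B/II-5 ? I-1×I-2: Bb|bb
B/III-1 ? II-3×II-4: BB|Bb|bb
B/III-2 aff II-3×II-4: bb
B/III-3 un II-2×II-1: Bb
⇒ B over [I-1,I-2,II-1,II-2,II-3,II-4,II-5,III-1,III-2,III-3]: 12 consistent
G/I-1 un ·: GG|Gg
G/I-2 ? ·: GG|Gg|gg
G/II-1 un I-1×I-2: GG|Gg
G/II-2 ? ·: GG|Gg|gg
G/II-3 un I-1×I-2: GG|Gg
G/II-4 un ·: GG|Gg
G/II-5 ? I-1×I-2: GG|Gg|gg
G/III-1 un II-3×II-4: GG|Gg
G/III-2 un II-3×II-4: GG|Gg
G/III-3 un II-2×II-1: GG|Gg
⇒ G over [I-1,I-2,II-1,II-2,II-3,II-4,II-5,III-1,III-2,III-3]: 959 consistent
H/I-1 ? ·: HH|Hh|hh
H/I-2 un ·: HH|Hh
H/II-1 un I-1×I-2: HH|Hh
H/II-2 un ·: HH|Hh
H/II-3 un I-1×I-2: HH|Hh
H/II-4 ? ·: HH|Hh|hh
H/II-5 un I-1×I-2: HH|Hh
H/III-1 un II-3×II-4: HH|Hh
H/III-2 un II-3×II-4: HH|Hh
H/III-3 ? II-2×II-1: HH|Hh|hh
⇒ H over [I-1,I-2,II-1,II-2,II-3,II-4,II-5,III-1,III-2,III-3]: 828 consistent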